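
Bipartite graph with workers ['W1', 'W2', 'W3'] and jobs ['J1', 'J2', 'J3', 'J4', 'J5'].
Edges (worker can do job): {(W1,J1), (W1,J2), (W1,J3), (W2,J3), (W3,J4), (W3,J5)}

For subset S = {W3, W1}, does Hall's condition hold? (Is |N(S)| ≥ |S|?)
Yes: |N(S)| = 5, |S| = 2

Subset S = {W3, W1}
Neighbors N(S) = {J1, J2, J3, J4, J5}

|N(S)| = 5, |S| = 2
Hall's condition: |N(S)| ≥ |S| is satisfied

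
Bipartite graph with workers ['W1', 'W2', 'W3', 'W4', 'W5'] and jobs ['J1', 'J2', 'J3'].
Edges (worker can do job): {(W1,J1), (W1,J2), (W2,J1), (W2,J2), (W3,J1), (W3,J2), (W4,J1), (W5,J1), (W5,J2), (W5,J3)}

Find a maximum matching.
Matching: {(W1,J2), (W3,J1), (W5,J3)}

Maximum matching (size 3):
  W1 → J2
  W3 → J1
  W5 → J3

Each worker is assigned to at most one job, and each job to at most one worker.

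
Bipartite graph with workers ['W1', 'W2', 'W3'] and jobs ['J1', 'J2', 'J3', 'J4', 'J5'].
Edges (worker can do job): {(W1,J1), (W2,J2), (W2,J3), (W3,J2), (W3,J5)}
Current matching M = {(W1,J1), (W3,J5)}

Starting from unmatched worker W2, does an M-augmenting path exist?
Yes: W2 → J2

An M-augmenting path alternates non-matching / matching edges, starting and ending at unmatched vertices.
Path: W2 → J2
(J2 is unmatched in M, so the path is augmenting.)
Flipping edges along this path would increase |M| from 2 to 3.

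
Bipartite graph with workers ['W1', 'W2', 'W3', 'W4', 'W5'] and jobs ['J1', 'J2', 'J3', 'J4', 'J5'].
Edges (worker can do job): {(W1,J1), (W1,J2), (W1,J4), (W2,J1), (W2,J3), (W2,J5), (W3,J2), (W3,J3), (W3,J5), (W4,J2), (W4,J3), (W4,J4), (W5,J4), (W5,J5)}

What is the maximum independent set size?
Maximum independent set = 5

By König's theorem:
- Min vertex cover = Max matching = 5
- Max independent set = Total vertices - Min vertex cover
- Max independent set = 10 - 5 = 5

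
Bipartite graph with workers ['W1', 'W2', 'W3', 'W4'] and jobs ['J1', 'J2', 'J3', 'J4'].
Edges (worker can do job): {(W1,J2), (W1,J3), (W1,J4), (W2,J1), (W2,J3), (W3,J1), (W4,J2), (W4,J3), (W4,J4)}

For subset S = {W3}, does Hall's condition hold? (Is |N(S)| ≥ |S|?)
Yes: |N(S)| = 1, |S| = 1

Subset S = {W3}
Neighbors N(S) = {J1}

|N(S)| = 1, |S| = 1
Hall's condition: |N(S)| ≥ |S| is satisfied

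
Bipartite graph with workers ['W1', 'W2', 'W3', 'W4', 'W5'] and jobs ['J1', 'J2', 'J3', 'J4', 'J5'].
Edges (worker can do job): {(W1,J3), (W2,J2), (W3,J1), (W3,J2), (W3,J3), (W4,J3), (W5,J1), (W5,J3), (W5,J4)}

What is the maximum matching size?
Maximum matching size = 4

Maximum matching: {(W2,J2), (W3,J1), (W4,J3), (W5,J4)}
Size: 4

This assigns 4 workers to 4 distinct jobs.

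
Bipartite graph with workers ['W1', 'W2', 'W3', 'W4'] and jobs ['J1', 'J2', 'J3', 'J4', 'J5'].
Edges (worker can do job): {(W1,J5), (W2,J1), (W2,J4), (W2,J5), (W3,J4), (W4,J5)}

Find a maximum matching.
Matching: {(W2,J1), (W3,J4), (W4,J5)}

Maximum matching (size 3):
  W2 → J1
  W3 → J4
  W4 → J5

Each worker is assigned to at most one job, and each job to at most one worker.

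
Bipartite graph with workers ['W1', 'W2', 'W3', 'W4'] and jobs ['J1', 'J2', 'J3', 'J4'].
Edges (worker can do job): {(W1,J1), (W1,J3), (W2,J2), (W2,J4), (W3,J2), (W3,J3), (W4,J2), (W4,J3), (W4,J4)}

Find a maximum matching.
Matching: {(W1,J1), (W2,J2), (W3,J3), (W4,J4)}

Maximum matching (size 4):
  W1 → J1
  W2 → J2
  W3 → J3
  W4 → J4

Each worker is assigned to at most one job, and each job to at most one worker.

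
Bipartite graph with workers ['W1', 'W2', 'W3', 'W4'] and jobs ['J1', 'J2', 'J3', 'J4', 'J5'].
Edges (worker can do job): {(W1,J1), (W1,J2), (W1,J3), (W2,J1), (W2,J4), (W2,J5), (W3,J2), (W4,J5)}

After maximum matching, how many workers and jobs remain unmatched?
Unmatched: 0 workers, 1 jobs

Maximum matching size: 4
Workers: 4 total, 4 matched, 0 unmatched
Jobs: 5 total, 4 matched, 1 unmatched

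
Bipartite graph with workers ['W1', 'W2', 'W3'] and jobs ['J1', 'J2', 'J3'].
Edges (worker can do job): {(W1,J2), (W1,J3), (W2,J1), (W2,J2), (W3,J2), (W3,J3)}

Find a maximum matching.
Matching: {(W1,J3), (W2,J1), (W3,J2)}

Maximum matching (size 3):
  W1 → J3
  W2 → J1
  W3 → J2

Each worker is assigned to at most one job, and each job to at most one worker.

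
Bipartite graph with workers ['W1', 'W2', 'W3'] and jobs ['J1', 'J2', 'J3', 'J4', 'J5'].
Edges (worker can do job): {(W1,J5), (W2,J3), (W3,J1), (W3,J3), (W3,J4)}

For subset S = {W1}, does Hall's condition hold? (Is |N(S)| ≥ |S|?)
Yes: |N(S)| = 1, |S| = 1

Subset S = {W1}
Neighbors N(S) = {J5}

|N(S)| = 1, |S| = 1
Hall's condition: |N(S)| ≥ |S| is satisfied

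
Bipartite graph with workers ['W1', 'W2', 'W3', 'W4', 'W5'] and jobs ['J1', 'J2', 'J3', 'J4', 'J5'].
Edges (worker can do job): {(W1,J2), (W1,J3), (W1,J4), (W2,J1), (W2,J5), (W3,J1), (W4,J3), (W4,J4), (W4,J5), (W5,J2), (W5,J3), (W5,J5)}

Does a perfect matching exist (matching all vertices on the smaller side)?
Yes, perfect matching exists (size 5)

Perfect matching: {(W1,J2), (W2,J5), (W3,J1), (W4,J4), (W5,J3)}
All 5 vertices on the smaller side are matched.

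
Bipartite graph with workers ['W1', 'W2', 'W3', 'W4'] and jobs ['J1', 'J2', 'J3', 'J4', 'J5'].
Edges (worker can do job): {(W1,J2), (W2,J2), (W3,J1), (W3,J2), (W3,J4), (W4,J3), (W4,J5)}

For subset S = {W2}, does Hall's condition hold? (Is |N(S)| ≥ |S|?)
Yes: |N(S)| = 1, |S| = 1

Subset S = {W2}
Neighbors N(S) = {J2}

|N(S)| = 1, |S| = 1
Hall's condition: |N(S)| ≥ |S| is satisfied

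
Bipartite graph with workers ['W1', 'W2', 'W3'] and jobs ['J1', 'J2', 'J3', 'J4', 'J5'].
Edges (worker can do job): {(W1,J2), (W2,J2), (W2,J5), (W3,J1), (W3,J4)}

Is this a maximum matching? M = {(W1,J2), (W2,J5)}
No, size 2 is not maximum

Proposed matching has size 2.
Maximum matching size for this graph: 3.

This is NOT maximum - can be improved to size 3.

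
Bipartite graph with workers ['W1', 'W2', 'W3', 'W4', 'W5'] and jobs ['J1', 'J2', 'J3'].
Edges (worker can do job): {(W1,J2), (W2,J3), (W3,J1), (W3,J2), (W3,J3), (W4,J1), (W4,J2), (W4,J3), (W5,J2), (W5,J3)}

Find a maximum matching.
Matching: {(W3,J1), (W4,J2), (W5,J3)}

Maximum matching (size 3):
  W3 → J1
  W4 → J2
  W5 → J3

Each worker is assigned to at most one job, and each job to at most one worker.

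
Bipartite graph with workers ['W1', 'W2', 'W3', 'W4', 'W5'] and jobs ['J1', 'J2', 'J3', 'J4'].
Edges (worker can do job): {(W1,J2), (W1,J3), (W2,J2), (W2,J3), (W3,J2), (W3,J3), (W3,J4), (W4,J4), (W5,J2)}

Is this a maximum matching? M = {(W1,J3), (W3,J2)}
No, size 2 is not maximum

Proposed matching has size 2.
Maximum matching size for this graph: 3.

This is NOT maximum - can be improved to size 3.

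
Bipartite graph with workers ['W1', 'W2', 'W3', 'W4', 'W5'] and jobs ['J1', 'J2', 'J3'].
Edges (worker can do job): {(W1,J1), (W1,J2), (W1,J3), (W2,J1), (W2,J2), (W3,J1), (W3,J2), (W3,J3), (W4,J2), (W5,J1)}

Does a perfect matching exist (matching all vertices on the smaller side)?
Yes, perfect matching exists (size 3)

Perfect matching: {(W1,J3), (W3,J2), (W5,J1)}
All 3 vertices on the smaller side are matched.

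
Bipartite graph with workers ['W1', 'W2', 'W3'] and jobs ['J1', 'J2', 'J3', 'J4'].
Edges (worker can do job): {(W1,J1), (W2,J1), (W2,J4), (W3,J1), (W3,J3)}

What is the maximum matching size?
Maximum matching size = 3

Maximum matching: {(W1,J1), (W2,J4), (W3,J3)}
Size: 3

This assigns 3 workers to 3 distinct jobs.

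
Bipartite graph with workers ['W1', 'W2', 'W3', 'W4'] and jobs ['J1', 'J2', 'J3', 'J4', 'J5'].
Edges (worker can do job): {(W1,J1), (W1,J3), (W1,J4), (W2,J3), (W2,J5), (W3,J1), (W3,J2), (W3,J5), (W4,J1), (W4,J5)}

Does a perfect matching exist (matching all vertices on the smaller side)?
Yes, perfect matching exists (size 4)

Perfect matching: {(W1,J4), (W2,J3), (W3,J2), (W4,J5)}
All 4 vertices on the smaller side are matched.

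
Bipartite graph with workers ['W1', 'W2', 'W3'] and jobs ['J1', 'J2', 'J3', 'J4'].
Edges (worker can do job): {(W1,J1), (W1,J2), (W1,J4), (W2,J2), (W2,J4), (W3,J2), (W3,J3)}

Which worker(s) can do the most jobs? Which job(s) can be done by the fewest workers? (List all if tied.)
Most versatile: W1 (3 jobs); Least covered: J1, J3 (1 workers)

Worker degrees (jobs they can do): W1:3, W2:2, W3:2
Job degrees (workers who can do it): J1:1, J2:3, J3:1, J4:2

Maximum worker degree is 3, achieved by: W1
Minimum job degree is 1, achieved by: J1, J3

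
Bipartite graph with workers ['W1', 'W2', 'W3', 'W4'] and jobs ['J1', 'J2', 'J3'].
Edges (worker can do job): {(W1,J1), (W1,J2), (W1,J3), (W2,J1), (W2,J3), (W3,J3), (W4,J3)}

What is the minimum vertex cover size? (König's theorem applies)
Minimum vertex cover size = 3

By König's theorem: in bipartite graphs,
min vertex cover = max matching = 3

Maximum matching has size 3, so minimum vertex cover also has size 3.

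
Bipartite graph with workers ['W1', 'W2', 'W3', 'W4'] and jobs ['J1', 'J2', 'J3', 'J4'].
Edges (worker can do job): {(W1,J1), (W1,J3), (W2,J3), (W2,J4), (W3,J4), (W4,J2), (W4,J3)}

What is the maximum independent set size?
Maximum independent set = 4

By König's theorem:
- Min vertex cover = Max matching = 4
- Max independent set = Total vertices - Min vertex cover
- Max independent set = 8 - 4 = 4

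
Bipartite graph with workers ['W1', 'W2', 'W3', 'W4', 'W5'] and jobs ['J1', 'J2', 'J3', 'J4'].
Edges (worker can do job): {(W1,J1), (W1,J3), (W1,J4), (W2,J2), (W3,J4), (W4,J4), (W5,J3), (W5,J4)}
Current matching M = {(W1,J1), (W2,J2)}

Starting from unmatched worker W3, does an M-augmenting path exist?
Yes: W3 → J4

An M-augmenting path alternates non-matching / matching edges, starting and ending at unmatched vertices.
Path: W3 → J4
(J4 is unmatched in M, so the path is augmenting.)
Flipping edges along this path would increase |M| from 2 to 3.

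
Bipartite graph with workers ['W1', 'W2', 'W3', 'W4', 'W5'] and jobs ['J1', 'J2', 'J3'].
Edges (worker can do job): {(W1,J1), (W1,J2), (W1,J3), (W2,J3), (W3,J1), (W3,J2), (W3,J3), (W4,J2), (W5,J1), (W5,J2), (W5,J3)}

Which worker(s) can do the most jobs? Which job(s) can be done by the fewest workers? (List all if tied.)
Most versatile: W1, W3, W5 (3 jobs); Least covered: J1 (3 workers)

Worker degrees (jobs they can do): W1:3, W2:1, W3:3, W4:1, W5:3
Job degrees (workers who can do it): J1:3, J2:4, J3:4

Maximum worker degree is 3, achieved by: W1, W3, W5
Minimum job degree is 3, achieved by: J1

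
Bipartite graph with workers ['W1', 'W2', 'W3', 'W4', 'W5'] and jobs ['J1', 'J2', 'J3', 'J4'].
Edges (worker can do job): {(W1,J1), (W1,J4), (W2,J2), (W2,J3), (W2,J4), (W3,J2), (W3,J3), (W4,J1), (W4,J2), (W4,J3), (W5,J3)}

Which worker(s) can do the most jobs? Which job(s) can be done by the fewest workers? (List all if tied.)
Most versatile: W2, W4 (3 jobs); Least covered: J1, J4 (2 workers)

Worker degrees (jobs they can do): W1:2, W2:3, W3:2, W4:3, W5:1
Job degrees (workers who can do it): J1:2, J2:3, J3:4, J4:2

Maximum worker degree is 3, achieved by: W2, W4
Minimum job degree is 2, achieved by: J1, J4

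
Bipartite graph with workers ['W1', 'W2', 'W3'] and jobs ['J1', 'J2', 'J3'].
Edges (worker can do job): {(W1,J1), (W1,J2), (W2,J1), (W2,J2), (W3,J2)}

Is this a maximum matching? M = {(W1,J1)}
No, size 1 is not maximum

Proposed matching has size 1.
Maximum matching size for this graph: 2.

This is NOT maximum - can be improved to size 2.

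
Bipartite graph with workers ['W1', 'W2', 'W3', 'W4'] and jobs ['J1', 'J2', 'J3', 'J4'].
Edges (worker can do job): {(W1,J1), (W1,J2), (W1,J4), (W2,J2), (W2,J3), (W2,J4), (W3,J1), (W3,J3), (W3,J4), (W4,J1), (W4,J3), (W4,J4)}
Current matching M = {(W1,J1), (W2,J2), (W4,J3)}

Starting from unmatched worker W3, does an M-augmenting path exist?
Yes: W3 → J4

An M-augmenting path alternates non-matching / matching edges, starting and ending at unmatched vertices.
Path: W3 → J4
(J4 is unmatched in M, so the path is augmenting.)
Flipping edges along this path would increase |M| from 3 to 4.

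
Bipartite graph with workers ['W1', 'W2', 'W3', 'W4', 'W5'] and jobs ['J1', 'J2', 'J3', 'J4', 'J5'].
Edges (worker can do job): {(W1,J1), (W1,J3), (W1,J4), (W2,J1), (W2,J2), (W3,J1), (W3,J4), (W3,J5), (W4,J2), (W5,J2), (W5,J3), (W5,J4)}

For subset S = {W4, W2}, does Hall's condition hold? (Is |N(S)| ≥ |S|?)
Yes: |N(S)| = 2, |S| = 2

Subset S = {W4, W2}
Neighbors N(S) = {J1, J2}

|N(S)| = 2, |S| = 2
Hall's condition: |N(S)| ≥ |S| is satisfied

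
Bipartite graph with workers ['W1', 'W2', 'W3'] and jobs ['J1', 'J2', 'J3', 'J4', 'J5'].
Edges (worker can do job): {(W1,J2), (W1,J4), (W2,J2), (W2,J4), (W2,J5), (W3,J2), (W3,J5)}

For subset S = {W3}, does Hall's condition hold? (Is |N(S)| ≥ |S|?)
Yes: |N(S)| = 2, |S| = 1

Subset S = {W3}
Neighbors N(S) = {J2, J5}

|N(S)| = 2, |S| = 1
Hall's condition: |N(S)| ≥ |S| is satisfied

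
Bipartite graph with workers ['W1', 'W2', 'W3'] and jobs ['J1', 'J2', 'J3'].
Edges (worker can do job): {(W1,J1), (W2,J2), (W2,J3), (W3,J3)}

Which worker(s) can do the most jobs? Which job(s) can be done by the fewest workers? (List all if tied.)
Most versatile: W2 (2 jobs); Least covered: J1, J2 (1 workers)

Worker degrees (jobs they can do): W1:1, W2:2, W3:1
Job degrees (workers who can do it): J1:1, J2:1, J3:2

Maximum worker degree is 2, achieved by: W2
Minimum job degree is 1, achieved by: J1, J2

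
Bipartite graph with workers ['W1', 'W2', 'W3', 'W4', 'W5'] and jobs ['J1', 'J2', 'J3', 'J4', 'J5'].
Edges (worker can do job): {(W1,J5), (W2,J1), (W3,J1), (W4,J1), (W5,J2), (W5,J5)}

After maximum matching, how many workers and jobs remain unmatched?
Unmatched: 2 workers, 2 jobs

Maximum matching size: 3
Workers: 5 total, 3 matched, 2 unmatched
Jobs: 5 total, 3 matched, 2 unmatched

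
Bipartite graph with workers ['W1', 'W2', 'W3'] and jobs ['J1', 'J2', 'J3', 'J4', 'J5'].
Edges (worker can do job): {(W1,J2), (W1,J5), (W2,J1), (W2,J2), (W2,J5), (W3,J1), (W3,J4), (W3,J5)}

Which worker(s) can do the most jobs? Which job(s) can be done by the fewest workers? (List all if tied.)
Most versatile: W2, W3 (3 jobs); Least covered: J3 (0 workers)

Worker degrees (jobs they can do): W1:2, W2:3, W3:3
Job degrees (workers who can do it): J1:2, J2:2, J3:0, J4:1, J5:3

Maximum worker degree is 3, achieved by: W2, W3
Minimum job degree is 0, achieved by: J3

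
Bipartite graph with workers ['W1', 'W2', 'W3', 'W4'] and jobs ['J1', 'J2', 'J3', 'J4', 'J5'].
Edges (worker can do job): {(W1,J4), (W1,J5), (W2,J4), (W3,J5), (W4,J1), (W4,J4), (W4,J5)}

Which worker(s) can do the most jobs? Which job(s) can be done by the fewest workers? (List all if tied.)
Most versatile: W4 (3 jobs); Least covered: J2, J3 (0 workers)

Worker degrees (jobs they can do): W1:2, W2:1, W3:1, W4:3
Job degrees (workers who can do it): J1:1, J2:0, J3:0, J4:3, J5:3

Maximum worker degree is 3, achieved by: W4
Minimum job degree is 0, achieved by: J2, J3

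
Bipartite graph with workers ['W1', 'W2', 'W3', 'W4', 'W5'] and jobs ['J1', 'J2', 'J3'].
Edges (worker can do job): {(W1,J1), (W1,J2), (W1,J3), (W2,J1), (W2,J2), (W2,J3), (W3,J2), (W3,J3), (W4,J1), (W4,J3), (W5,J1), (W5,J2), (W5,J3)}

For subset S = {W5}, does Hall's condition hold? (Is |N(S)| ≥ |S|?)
Yes: |N(S)| = 3, |S| = 1

Subset S = {W5}
Neighbors N(S) = {J1, J2, J3}

|N(S)| = 3, |S| = 1
Hall's condition: |N(S)| ≥ |S| is satisfied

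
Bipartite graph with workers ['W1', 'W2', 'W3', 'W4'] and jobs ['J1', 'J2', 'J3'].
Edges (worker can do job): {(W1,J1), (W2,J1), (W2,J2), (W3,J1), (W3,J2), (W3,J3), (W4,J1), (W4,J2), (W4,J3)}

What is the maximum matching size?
Maximum matching size = 3

Maximum matching: {(W1,J1), (W3,J2), (W4,J3)}
Size: 3

This assigns 3 workers to 3 distinct jobs.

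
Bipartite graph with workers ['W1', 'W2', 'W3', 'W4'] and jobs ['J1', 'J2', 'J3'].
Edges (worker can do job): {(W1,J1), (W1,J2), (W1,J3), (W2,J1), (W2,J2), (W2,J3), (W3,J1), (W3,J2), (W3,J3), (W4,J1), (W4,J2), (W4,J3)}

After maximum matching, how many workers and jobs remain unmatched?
Unmatched: 1 workers, 0 jobs

Maximum matching size: 3
Workers: 4 total, 3 matched, 1 unmatched
Jobs: 3 total, 3 matched, 0 unmatched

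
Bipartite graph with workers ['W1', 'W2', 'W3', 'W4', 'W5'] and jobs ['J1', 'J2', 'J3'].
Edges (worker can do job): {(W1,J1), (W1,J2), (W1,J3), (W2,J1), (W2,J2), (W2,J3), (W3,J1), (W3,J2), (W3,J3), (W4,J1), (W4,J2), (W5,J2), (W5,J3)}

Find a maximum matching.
Matching: {(W3,J3), (W4,J1), (W5,J2)}

Maximum matching (size 3):
  W3 → J3
  W4 → J1
  W5 → J2

Each worker is assigned to at most one job, and each job to at most one worker.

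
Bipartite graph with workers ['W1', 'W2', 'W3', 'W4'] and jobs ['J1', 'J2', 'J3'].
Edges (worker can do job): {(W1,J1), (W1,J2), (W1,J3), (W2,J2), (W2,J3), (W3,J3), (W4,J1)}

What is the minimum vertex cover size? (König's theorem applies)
Minimum vertex cover size = 3

By König's theorem: in bipartite graphs,
min vertex cover = max matching = 3

Maximum matching has size 3, so minimum vertex cover also has size 3.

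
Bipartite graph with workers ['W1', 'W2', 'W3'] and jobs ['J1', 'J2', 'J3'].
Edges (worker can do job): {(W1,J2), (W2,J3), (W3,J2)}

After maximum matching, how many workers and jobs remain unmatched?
Unmatched: 1 workers, 1 jobs

Maximum matching size: 2
Workers: 3 total, 2 matched, 1 unmatched
Jobs: 3 total, 2 matched, 1 unmatched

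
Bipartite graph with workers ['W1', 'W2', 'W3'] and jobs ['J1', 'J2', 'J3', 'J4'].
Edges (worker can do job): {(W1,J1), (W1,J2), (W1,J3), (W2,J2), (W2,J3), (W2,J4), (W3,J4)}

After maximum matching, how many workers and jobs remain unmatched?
Unmatched: 0 workers, 1 jobs

Maximum matching size: 3
Workers: 3 total, 3 matched, 0 unmatched
Jobs: 4 total, 3 matched, 1 unmatched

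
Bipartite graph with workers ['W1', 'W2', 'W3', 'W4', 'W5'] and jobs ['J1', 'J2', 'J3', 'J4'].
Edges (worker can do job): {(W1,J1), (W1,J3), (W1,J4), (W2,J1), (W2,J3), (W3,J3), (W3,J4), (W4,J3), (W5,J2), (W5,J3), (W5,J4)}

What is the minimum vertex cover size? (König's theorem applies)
Minimum vertex cover size = 4

By König's theorem: in bipartite graphs,
min vertex cover = max matching = 4

Maximum matching has size 4, so minimum vertex cover also has size 4.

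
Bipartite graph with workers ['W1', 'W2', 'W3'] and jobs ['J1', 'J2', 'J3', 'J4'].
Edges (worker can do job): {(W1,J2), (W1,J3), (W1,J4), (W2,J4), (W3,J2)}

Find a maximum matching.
Matching: {(W1,J3), (W2,J4), (W3,J2)}

Maximum matching (size 3):
  W1 → J3
  W2 → J4
  W3 → J2

Each worker is assigned to at most one job, and each job to at most one worker.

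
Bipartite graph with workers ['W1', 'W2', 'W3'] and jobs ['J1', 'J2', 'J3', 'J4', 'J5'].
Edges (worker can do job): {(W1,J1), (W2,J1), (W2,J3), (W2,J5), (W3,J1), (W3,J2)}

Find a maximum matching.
Matching: {(W1,J1), (W2,J3), (W3,J2)}

Maximum matching (size 3):
  W1 → J1
  W2 → J3
  W3 → J2

Each worker is assigned to at most one job, and each job to at most one worker.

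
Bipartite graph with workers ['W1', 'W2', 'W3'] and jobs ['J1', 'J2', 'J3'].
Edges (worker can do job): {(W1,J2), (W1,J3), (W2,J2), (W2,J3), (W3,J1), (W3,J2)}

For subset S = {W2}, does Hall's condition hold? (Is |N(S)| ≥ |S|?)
Yes: |N(S)| = 2, |S| = 1

Subset S = {W2}
Neighbors N(S) = {J2, J3}

|N(S)| = 2, |S| = 1
Hall's condition: |N(S)| ≥ |S| is satisfied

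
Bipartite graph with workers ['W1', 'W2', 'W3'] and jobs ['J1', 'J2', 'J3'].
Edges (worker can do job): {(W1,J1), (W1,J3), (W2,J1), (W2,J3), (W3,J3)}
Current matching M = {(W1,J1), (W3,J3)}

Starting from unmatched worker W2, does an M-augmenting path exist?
No augmenting path from W2

Alternating search from W2 reaches jobs: {J1, J3}.
Every reachable job is already matched in M, and following those matched edges back to workers exposes no further unvisited jobs.
No M-augmenting path from W2 exists.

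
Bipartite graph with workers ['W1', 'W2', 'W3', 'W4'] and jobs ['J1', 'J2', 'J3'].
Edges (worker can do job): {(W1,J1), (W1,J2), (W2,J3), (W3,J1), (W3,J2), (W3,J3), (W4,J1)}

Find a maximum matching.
Matching: {(W2,J3), (W3,J2), (W4,J1)}

Maximum matching (size 3):
  W2 → J3
  W3 → J2
  W4 → J1

Each worker is assigned to at most one job, and each job to at most one worker.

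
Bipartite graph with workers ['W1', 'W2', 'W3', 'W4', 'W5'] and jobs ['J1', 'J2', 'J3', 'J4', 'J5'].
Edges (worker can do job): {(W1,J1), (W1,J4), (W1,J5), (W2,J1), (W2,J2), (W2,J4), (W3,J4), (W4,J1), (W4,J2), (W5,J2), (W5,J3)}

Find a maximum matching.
Matching: {(W1,J5), (W2,J2), (W3,J4), (W4,J1), (W5,J3)}

Maximum matching (size 5):
  W1 → J5
  W2 → J2
  W3 → J4
  W4 → J1
  W5 → J3

Each worker is assigned to at most one job, and each job to at most one worker.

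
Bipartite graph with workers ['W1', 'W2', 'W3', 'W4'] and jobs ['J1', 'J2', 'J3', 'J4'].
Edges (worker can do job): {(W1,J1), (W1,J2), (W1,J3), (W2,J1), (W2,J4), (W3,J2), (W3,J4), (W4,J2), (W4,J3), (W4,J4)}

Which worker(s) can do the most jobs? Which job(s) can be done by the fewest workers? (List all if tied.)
Most versatile: W1, W4 (3 jobs); Least covered: J1, J3 (2 workers)

Worker degrees (jobs they can do): W1:3, W2:2, W3:2, W4:3
Job degrees (workers who can do it): J1:2, J2:3, J3:2, J4:3

Maximum worker degree is 3, achieved by: W1, W4
Minimum job degree is 2, achieved by: J1, J3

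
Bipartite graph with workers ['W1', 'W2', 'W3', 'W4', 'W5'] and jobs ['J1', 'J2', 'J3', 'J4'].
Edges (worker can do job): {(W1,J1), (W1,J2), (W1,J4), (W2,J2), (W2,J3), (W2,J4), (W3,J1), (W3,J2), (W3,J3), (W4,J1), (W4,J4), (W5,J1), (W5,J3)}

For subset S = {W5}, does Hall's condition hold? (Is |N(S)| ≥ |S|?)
Yes: |N(S)| = 2, |S| = 1

Subset S = {W5}
Neighbors N(S) = {J1, J3}

|N(S)| = 2, |S| = 1
Hall's condition: |N(S)| ≥ |S| is satisfied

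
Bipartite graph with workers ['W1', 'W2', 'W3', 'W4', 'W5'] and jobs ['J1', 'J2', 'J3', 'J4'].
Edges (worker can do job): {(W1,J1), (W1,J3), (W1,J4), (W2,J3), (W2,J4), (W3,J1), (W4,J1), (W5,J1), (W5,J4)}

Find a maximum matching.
Matching: {(W1,J3), (W3,J1), (W5,J4)}

Maximum matching (size 3):
  W1 → J3
  W3 → J1
  W5 → J4

Each worker is assigned to at most one job, and each job to at most one worker.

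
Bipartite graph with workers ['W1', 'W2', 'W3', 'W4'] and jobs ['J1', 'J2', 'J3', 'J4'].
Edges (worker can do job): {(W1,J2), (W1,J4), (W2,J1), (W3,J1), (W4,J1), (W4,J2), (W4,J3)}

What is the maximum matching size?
Maximum matching size = 3

Maximum matching: {(W1,J2), (W3,J1), (W4,J3)}
Size: 3

This assigns 3 workers to 3 distinct jobs.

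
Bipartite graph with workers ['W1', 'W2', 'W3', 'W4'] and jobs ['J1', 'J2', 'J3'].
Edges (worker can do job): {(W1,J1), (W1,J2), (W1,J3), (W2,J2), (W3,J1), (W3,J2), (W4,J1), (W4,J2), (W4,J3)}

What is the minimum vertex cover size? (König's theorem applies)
Minimum vertex cover size = 3

By König's theorem: in bipartite graphs,
min vertex cover = max matching = 3

Maximum matching has size 3, so minimum vertex cover also has size 3.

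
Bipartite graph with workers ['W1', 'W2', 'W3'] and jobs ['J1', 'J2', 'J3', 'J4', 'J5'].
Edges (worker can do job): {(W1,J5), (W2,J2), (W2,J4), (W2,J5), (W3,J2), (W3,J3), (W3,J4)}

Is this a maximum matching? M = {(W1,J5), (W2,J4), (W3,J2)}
Yes, size 3 is maximum

Proposed matching has size 3.
Maximum matching size for this graph: 3.

This is a maximum matching.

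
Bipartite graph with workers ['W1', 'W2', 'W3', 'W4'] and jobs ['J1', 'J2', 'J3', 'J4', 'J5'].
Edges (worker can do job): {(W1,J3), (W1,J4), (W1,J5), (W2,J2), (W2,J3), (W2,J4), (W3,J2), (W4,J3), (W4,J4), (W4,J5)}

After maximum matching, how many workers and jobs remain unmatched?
Unmatched: 0 workers, 1 jobs

Maximum matching size: 4
Workers: 4 total, 4 matched, 0 unmatched
Jobs: 5 total, 4 matched, 1 unmatched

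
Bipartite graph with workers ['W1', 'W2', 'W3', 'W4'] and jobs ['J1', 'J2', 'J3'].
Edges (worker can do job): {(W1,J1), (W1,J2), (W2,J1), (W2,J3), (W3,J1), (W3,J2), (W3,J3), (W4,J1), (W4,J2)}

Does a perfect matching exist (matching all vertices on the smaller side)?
Yes, perfect matching exists (size 3)

Perfect matching: {(W2,J3), (W3,J2), (W4,J1)}
All 3 vertices on the smaller side are matched.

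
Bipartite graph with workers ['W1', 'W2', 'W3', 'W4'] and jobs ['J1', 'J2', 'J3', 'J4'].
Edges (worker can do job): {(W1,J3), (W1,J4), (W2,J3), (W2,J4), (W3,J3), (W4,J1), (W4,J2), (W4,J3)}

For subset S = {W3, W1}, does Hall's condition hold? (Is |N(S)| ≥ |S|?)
Yes: |N(S)| = 2, |S| = 2

Subset S = {W3, W1}
Neighbors N(S) = {J3, J4}

|N(S)| = 2, |S| = 2
Hall's condition: |N(S)| ≥ |S| is satisfied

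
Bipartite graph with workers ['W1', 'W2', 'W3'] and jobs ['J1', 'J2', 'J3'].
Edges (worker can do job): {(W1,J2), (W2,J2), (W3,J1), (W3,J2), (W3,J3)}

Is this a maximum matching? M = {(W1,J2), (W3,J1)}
Yes, size 2 is maximum

Proposed matching has size 2.
Maximum matching size for this graph: 2.

This is a maximum matching.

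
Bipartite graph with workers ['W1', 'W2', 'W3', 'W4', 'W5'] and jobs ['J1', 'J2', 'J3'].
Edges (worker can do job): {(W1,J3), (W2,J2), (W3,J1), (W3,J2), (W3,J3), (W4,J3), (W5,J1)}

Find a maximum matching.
Matching: {(W3,J2), (W4,J3), (W5,J1)}

Maximum matching (size 3):
  W3 → J2
  W4 → J3
  W5 → J1

Each worker is assigned to at most one job, and each job to at most one worker.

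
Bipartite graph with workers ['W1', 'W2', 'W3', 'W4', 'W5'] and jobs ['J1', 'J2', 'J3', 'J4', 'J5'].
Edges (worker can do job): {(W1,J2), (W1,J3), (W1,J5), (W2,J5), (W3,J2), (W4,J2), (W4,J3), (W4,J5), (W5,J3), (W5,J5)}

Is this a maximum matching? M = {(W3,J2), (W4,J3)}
No, size 2 is not maximum

Proposed matching has size 2.
Maximum matching size for this graph: 3.

This is NOT maximum - can be improved to size 3.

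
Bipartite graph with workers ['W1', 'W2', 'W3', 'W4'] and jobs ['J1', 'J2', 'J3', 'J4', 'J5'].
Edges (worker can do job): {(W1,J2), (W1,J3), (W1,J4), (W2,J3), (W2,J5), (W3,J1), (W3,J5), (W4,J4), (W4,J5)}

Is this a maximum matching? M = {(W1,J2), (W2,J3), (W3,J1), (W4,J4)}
Yes, size 4 is maximum

Proposed matching has size 4.
Maximum matching size for this graph: 4.

This is a maximum matching.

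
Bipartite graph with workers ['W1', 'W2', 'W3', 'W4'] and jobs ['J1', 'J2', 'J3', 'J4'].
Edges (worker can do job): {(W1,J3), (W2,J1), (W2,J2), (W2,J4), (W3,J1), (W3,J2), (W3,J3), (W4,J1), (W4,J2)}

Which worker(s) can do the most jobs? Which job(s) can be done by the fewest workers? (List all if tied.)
Most versatile: W2, W3 (3 jobs); Least covered: J4 (1 workers)

Worker degrees (jobs they can do): W1:1, W2:3, W3:3, W4:2
Job degrees (workers who can do it): J1:3, J2:3, J3:2, J4:1

Maximum worker degree is 3, achieved by: W2, W3
Minimum job degree is 1, achieved by: J4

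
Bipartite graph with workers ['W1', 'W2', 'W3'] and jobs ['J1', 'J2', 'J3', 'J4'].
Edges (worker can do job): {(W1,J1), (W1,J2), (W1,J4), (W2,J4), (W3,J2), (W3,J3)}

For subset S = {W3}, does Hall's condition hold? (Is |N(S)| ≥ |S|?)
Yes: |N(S)| = 2, |S| = 1

Subset S = {W3}
Neighbors N(S) = {J2, J3}

|N(S)| = 2, |S| = 1
Hall's condition: |N(S)| ≥ |S| is satisfied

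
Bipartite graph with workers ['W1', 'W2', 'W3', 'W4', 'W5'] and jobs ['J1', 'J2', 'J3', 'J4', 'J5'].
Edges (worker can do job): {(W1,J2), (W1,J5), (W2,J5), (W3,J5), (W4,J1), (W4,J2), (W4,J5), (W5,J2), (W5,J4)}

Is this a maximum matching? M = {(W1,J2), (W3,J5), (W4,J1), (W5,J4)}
Yes, size 4 is maximum

Proposed matching has size 4.
Maximum matching size for this graph: 4.

This is a maximum matching.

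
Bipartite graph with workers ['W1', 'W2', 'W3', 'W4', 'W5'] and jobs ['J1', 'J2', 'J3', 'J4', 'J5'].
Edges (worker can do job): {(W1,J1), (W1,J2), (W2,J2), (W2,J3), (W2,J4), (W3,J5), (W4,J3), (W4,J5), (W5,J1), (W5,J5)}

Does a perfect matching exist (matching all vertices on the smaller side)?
Yes, perfect matching exists (size 5)

Perfect matching: {(W1,J2), (W2,J4), (W3,J5), (W4,J3), (W5,J1)}
All 5 vertices on the smaller side are matched.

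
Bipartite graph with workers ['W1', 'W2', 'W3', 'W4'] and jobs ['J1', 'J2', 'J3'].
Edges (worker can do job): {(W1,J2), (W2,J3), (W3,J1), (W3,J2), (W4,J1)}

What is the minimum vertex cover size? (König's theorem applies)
Minimum vertex cover size = 3

By König's theorem: in bipartite graphs,
min vertex cover = max matching = 3

Maximum matching has size 3, so minimum vertex cover also has size 3.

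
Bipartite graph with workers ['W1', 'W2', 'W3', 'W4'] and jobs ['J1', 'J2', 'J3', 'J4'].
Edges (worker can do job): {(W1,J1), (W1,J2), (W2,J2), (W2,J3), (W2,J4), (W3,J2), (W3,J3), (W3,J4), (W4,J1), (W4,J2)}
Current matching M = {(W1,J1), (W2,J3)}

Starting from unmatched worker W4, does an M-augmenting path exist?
Yes: W4 → J2

An M-augmenting path alternates non-matching / matching edges, starting and ending at unmatched vertices.
Path: W4 → J2
(J2 is unmatched in M, so the path is augmenting.)
Flipping edges along this path would increase |M| from 2 to 3.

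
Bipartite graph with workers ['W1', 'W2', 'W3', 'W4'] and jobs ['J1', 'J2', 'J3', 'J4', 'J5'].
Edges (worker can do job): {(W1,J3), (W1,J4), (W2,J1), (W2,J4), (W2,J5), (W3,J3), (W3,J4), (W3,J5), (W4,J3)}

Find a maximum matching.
Matching: {(W1,J4), (W2,J1), (W3,J5), (W4,J3)}

Maximum matching (size 4):
  W1 → J4
  W2 → J1
  W3 → J5
  W4 → J3

Each worker is assigned to at most one job, and each job to at most one worker.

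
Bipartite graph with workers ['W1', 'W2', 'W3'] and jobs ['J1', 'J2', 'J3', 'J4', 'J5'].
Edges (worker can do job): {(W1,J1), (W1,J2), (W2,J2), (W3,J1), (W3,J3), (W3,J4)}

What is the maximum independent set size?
Maximum independent set = 5

By König's theorem:
- Min vertex cover = Max matching = 3
- Max independent set = Total vertices - Min vertex cover
- Max independent set = 8 - 3 = 5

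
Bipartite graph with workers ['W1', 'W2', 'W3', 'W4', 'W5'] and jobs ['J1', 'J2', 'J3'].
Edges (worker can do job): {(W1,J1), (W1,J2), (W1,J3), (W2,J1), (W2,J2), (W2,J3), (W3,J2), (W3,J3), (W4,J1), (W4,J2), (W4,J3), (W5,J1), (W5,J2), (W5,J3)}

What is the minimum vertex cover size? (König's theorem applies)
Minimum vertex cover size = 3

By König's theorem: in bipartite graphs,
min vertex cover = max matching = 3

Maximum matching has size 3, so minimum vertex cover also has size 3.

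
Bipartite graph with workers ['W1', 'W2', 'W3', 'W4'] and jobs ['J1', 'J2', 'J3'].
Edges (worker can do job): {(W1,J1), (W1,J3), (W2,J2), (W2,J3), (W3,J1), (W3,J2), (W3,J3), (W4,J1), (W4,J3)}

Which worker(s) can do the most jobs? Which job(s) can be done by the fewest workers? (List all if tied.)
Most versatile: W3 (3 jobs); Least covered: J2 (2 workers)

Worker degrees (jobs they can do): W1:2, W2:2, W3:3, W4:2
Job degrees (workers who can do it): J1:3, J2:2, J3:4

Maximum worker degree is 3, achieved by: W3
Minimum job degree is 2, achieved by: J2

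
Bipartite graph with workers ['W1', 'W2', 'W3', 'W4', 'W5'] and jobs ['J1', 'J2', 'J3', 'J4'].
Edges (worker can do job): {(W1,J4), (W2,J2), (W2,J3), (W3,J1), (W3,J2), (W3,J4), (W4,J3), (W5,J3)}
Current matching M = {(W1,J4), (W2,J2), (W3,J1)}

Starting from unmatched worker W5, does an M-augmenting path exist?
Yes: W5 → J3

An M-augmenting path alternates non-matching / matching edges, starting and ending at unmatched vertices.
Path: W5 → J3
(J3 is unmatched in M, so the path is augmenting.)
Flipping edges along this path would increase |M| from 3 to 4.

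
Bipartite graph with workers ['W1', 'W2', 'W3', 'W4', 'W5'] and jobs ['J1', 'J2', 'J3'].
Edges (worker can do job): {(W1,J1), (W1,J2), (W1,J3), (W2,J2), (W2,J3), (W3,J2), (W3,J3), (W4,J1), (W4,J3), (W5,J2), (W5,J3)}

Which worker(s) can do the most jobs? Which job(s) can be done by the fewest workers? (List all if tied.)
Most versatile: W1 (3 jobs); Least covered: J1 (2 workers)

Worker degrees (jobs they can do): W1:3, W2:2, W3:2, W4:2, W5:2
Job degrees (workers who can do it): J1:2, J2:4, J3:5

Maximum worker degree is 3, achieved by: W1
Minimum job degree is 2, achieved by: J1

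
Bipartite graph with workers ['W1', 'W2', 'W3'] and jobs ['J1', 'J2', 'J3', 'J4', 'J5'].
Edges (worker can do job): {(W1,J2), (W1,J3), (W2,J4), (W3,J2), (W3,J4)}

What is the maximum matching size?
Maximum matching size = 3

Maximum matching: {(W1,J3), (W2,J4), (W3,J2)}
Size: 3

This assigns 3 workers to 3 distinct jobs.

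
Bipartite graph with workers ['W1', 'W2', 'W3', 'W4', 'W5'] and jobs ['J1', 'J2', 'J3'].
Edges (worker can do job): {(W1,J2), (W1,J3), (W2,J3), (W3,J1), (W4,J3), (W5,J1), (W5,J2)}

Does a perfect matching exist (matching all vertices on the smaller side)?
Yes, perfect matching exists (size 3)

Perfect matching: {(W3,J1), (W4,J3), (W5,J2)}
All 3 vertices on the smaller side are matched.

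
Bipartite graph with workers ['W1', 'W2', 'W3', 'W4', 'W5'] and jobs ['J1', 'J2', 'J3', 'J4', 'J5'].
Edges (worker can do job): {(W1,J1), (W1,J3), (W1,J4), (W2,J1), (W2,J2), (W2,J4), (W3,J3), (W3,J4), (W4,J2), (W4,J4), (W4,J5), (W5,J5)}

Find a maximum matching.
Matching: {(W1,J1), (W2,J4), (W3,J3), (W4,J2), (W5,J5)}

Maximum matching (size 5):
  W1 → J1
  W2 → J4
  W3 → J3
  W4 → J2
  W5 → J5

Each worker is assigned to at most one job, and each job to at most one worker.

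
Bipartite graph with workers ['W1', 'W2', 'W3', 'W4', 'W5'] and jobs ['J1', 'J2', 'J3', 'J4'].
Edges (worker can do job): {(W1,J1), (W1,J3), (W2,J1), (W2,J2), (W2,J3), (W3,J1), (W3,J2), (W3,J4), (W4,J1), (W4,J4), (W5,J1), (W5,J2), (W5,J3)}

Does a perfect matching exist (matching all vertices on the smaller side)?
Yes, perfect matching exists (size 4)

Perfect matching: {(W1,J3), (W3,J4), (W4,J1), (W5,J2)}
All 4 vertices on the smaller side are matched.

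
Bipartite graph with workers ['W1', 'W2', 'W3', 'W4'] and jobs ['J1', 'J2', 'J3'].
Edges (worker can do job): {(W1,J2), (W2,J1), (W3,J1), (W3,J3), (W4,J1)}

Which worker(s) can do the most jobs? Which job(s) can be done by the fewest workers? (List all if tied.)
Most versatile: W3 (2 jobs); Least covered: J2, J3 (1 workers)

Worker degrees (jobs they can do): W1:1, W2:1, W3:2, W4:1
Job degrees (workers who can do it): J1:3, J2:1, J3:1

Maximum worker degree is 2, achieved by: W3
Minimum job degree is 1, achieved by: J2, J3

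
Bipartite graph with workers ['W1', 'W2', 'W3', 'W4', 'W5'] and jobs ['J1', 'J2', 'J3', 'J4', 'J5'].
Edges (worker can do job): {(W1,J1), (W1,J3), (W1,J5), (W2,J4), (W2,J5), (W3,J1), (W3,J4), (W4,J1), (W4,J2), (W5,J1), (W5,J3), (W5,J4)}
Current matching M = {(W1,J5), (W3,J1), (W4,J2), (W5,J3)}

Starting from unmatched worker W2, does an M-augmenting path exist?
Yes: W2 → J4

An M-augmenting path alternates non-matching / matching edges, starting and ending at unmatched vertices.
Path: W2 → J4
(J4 is unmatched in M, so the path is augmenting.)
Flipping edges along this path would increase |M| from 4 to 5.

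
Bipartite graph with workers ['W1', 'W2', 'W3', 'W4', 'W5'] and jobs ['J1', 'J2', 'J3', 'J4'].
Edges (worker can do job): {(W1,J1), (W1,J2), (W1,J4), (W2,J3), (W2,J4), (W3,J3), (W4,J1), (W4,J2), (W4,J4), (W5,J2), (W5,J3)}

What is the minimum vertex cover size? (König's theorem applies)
Minimum vertex cover size = 4

By König's theorem: in bipartite graphs,
min vertex cover = max matching = 4

Maximum matching has size 4, so minimum vertex cover also has size 4.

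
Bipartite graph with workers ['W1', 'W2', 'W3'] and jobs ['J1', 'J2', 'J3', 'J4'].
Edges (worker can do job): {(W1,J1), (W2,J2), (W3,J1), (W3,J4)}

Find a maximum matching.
Matching: {(W1,J1), (W2,J2), (W3,J4)}

Maximum matching (size 3):
  W1 → J1
  W2 → J2
  W3 → J4

Each worker is assigned to at most one job, and each job to at most one worker.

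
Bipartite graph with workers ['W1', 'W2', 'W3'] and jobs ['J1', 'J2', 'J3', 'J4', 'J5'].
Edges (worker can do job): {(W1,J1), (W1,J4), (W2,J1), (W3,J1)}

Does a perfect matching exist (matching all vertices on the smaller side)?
No, maximum matching has size 2 < 3

Maximum matching has size 2, need 3 for perfect matching.
Unmatched workers: ['W2']
Unmatched jobs: ['J3', 'J5', 'J2']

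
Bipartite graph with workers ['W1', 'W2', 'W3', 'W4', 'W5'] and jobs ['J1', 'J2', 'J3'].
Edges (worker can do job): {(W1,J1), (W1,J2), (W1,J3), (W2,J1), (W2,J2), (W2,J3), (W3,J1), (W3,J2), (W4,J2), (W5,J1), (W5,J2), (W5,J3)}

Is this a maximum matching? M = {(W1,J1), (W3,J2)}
No, size 2 is not maximum

Proposed matching has size 2.
Maximum matching size for this graph: 3.

This is NOT maximum - can be improved to size 3.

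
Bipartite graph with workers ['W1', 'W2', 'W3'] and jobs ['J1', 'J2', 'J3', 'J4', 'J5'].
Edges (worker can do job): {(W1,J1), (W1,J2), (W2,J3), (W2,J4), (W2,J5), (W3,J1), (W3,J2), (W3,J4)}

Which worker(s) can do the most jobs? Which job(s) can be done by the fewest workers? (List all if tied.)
Most versatile: W2, W3 (3 jobs); Least covered: J3, J5 (1 workers)

Worker degrees (jobs they can do): W1:2, W2:3, W3:3
Job degrees (workers who can do it): J1:2, J2:2, J3:1, J4:2, J5:1

Maximum worker degree is 3, achieved by: W2, W3
Minimum job degree is 1, achieved by: J3, J5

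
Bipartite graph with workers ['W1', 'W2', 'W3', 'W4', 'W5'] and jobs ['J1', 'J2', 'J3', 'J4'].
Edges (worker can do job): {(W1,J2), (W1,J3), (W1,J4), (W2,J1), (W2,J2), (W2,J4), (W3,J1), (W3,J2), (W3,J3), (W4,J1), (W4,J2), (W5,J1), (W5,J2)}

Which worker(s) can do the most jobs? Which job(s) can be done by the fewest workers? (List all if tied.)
Most versatile: W1, W2, W3 (3 jobs); Least covered: J3, J4 (2 workers)

Worker degrees (jobs they can do): W1:3, W2:3, W3:3, W4:2, W5:2
Job degrees (workers who can do it): J1:4, J2:5, J3:2, J4:2

Maximum worker degree is 3, achieved by: W1, W2, W3
Minimum job degree is 2, achieved by: J3, J4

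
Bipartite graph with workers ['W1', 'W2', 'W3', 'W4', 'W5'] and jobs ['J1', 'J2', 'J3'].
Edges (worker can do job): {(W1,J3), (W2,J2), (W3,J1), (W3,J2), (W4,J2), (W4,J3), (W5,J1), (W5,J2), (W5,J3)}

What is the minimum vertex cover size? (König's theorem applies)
Minimum vertex cover size = 3

By König's theorem: in bipartite graphs,
min vertex cover = max matching = 3

Maximum matching has size 3, so minimum vertex cover also has size 3.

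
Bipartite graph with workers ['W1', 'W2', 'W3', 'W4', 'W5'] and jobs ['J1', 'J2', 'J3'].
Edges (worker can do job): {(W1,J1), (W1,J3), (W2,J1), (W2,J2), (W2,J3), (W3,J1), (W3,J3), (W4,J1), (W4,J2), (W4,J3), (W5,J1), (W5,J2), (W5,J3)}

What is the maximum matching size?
Maximum matching size = 3

Maximum matching: {(W3,J3), (W4,J2), (W5,J1)}
Size: 3

This assigns 3 workers to 3 distinct jobs.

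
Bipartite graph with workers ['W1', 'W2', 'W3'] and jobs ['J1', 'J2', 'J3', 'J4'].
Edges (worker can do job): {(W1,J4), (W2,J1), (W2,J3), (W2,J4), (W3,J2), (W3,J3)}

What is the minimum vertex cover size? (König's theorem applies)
Minimum vertex cover size = 3

By König's theorem: in bipartite graphs,
min vertex cover = max matching = 3

Maximum matching has size 3, so minimum vertex cover also has size 3.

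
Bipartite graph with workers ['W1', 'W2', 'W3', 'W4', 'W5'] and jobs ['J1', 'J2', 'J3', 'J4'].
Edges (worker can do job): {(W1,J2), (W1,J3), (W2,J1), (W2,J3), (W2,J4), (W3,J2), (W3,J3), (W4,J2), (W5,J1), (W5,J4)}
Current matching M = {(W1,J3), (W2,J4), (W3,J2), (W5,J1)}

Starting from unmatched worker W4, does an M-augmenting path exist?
No augmenting path from W4

Alternating search from W4 reaches jobs: {J2, J3}.
Every reachable job is already matched in M, and following those matched edges back to workers exposes no further unvisited jobs.
No M-augmenting path from W4 exists.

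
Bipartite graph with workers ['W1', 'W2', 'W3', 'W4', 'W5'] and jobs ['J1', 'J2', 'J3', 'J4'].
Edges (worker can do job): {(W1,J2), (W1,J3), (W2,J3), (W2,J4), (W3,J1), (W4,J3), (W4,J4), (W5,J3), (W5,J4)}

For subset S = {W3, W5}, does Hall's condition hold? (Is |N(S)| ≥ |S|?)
Yes: |N(S)| = 3, |S| = 2

Subset S = {W3, W5}
Neighbors N(S) = {J1, J3, J4}

|N(S)| = 3, |S| = 2
Hall's condition: |N(S)| ≥ |S| is satisfied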